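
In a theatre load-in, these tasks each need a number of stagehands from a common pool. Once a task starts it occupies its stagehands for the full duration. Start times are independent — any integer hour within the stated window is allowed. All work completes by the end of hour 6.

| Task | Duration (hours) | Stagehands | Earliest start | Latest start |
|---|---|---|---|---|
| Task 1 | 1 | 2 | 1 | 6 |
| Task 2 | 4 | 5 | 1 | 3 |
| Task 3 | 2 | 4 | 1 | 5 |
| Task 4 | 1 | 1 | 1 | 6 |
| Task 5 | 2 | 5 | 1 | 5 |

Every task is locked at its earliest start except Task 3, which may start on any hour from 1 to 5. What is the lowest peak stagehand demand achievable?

Task 3@1: h1:17  h2:14  h3:5  h4:5  h5:0  h6:0 → peak 17
Task 3@2: h1:13  h2:14  h3:9  h4:5  h5:0  h6:0 → peak 14
Task 3@3: h1:13  h2:10  h3:9  h4:9  h5:0  h6:0 → peak 13
Task 3@4: h1:13  h2:10  h3:5  h4:9  h5:4  h6:0 → peak 13
Task 3@5: h1:13  h2:10  h3:5  h4:5  h5:4  h6:4 → peak 13
Best is Task 3@3, peak 13.

13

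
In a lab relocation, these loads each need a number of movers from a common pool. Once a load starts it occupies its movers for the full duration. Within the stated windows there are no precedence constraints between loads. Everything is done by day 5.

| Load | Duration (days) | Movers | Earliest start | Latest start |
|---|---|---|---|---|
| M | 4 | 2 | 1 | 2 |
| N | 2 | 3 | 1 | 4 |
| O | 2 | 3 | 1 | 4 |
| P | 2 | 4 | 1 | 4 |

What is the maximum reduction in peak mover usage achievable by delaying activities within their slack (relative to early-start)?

Early-start peak: d1:12  d2:12  d3:2  d4:2  d5:0 ⇒ 12.
Leveled (M@1, N@1, O@1, P@3): d1:8  d2:8  d3:6  d4:6  d5:0 ⇒ 8.
Reduction 12 − 8 = 4.

4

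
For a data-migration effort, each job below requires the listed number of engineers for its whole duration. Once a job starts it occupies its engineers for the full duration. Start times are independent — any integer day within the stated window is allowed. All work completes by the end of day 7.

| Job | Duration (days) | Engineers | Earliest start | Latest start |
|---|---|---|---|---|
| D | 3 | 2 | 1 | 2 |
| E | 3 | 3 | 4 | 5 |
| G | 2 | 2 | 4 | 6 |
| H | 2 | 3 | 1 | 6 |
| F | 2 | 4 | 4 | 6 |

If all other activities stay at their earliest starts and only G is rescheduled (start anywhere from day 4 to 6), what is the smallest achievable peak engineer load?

G@4: d1:5  d2:5  d3:2  d4:9  d5:9  d6:3  d7:0 → peak 9
G@5: d1:5  d2:5  d3:2  d4:7  d5:9  d6:5  d7:0 → peak 9
G@6: d1:5  d2:5  d3:2  d4:7  d5:7  d6:5  d7:2 → peak 7
Best is G@6, peak 7.

7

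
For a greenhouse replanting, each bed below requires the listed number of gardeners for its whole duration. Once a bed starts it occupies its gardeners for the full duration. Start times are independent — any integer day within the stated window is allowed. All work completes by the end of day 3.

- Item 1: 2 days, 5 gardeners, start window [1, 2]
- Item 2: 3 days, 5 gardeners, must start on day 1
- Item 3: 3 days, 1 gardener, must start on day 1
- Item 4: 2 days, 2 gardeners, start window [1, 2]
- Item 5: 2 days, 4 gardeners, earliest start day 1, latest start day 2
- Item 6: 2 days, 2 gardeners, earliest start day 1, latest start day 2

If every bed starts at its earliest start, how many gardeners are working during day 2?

At early start, day 2 has: Item 1, Item 2, Item 3, Item 4, Item 5, Item 6.
Demand: 5 + 5 + 1 + 2 + 4 + 2 = 19.

19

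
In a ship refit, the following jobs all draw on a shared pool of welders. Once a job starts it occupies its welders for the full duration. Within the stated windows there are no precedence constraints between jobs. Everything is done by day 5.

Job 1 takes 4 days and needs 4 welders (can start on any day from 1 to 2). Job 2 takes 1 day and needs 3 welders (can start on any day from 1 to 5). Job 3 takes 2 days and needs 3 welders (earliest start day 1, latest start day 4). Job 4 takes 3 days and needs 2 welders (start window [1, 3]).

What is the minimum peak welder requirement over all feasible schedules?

7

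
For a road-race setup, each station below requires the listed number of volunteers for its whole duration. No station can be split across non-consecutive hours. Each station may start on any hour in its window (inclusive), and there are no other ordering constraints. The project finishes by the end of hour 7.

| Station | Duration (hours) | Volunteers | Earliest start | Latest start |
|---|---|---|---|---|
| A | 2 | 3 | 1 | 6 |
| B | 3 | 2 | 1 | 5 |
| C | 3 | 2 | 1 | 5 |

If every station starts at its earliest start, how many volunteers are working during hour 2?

7

At early start, hour 2 has: A, B, C.
Demand: 3 + 2 + 2 = 7.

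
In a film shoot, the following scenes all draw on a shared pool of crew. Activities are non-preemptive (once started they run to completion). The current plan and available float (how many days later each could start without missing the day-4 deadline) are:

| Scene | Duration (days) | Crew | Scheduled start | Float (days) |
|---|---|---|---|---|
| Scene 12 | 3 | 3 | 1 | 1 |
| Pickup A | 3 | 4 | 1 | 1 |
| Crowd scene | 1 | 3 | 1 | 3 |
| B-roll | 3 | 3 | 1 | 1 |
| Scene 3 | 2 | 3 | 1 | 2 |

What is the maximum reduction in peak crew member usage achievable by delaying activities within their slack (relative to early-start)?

3

Early-start peak: d1:16  d2:13  d3:10  d4:0 ⇒ 16.
Leveled (Scene 12@1, Pickup A@1, Crowd scene@1, B-roll@1, Scene 3@2): d1:13  d2:13  d3:13  d4:0 ⇒ 13.
Reduction 16 − 13 = 3.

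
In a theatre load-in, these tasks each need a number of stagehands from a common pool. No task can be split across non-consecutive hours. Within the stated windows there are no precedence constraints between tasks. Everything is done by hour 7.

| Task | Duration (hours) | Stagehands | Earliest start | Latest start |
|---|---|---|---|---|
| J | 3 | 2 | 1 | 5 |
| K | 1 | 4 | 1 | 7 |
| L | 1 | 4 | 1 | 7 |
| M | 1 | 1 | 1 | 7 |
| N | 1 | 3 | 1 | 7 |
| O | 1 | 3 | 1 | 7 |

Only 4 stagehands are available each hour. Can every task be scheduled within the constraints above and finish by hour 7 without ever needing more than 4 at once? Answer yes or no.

Schedule J@1, K@4, L@5, M@1, N@6, O@7: h1:3  h2:2  h3:2  h4:4  h5:4  h6:3  h7:3 — peak 4 ≤ 4.

yes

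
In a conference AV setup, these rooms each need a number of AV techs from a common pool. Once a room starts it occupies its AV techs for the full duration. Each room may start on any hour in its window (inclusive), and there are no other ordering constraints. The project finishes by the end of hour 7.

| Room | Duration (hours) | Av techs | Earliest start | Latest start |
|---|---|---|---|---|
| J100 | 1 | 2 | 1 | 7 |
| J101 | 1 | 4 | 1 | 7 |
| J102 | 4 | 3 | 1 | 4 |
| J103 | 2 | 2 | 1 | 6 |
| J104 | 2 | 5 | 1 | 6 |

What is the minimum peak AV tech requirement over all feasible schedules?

Early-start (J100@1, J101@1, J102@1, J103@1, J104@1) gives peak 16: h1:16  h2:10  h3:3  h4:3  h5:0  h6:0  h7:0.
Shift J101→5, J103→2, J104→6.
Schedule J100@1, J101@5, J102@1, J103@2, J104@6: h1:5  h2:5  h3:5  h4:3  h5:4  h6:5  h7:5 — peak 5.
Total AV tech-hours = 32 over 7 hours ⇒ peak ≥ ⌈32/7⌉ = 5, so 5 is optimal.

5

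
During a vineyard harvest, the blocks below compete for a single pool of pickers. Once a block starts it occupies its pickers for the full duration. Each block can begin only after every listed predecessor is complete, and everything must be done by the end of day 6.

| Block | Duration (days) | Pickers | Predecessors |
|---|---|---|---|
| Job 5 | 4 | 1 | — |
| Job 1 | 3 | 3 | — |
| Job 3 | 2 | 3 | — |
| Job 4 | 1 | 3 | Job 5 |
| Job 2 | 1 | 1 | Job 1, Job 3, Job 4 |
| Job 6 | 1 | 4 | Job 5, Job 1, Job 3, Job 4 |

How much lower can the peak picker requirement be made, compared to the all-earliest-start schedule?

1

Early-start peak: d1:7  d2:7  d3:4  d4:1  d5:3  d6:5 ⇒ 7.
Leveled (Job 5@1, Job 1@1, Job 3@4, Job 4@5, Job 2@6, Job 6@6): d1:4  d2:4  d3:4  d4:4  d5:6  d6:5 ⇒ 6.
Reduction 7 − 6 = 1.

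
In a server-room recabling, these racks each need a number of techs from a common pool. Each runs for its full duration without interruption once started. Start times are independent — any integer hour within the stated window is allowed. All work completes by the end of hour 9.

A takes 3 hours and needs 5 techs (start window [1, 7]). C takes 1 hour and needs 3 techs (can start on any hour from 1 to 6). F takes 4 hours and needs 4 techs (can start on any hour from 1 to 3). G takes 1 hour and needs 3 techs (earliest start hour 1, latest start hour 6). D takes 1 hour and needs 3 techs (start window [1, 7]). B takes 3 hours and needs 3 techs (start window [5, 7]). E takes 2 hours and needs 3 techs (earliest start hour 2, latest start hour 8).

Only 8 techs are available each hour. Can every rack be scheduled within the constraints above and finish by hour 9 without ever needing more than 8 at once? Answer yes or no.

Schedule A@5, C@1, F@1, G@2, D@3, B@5, E@8: h1:7  h2:7  h3:7  h4:4  h5:8  h6:8  h7:8  h8:3  h9:3 — peak 8 ≤ 8.

yes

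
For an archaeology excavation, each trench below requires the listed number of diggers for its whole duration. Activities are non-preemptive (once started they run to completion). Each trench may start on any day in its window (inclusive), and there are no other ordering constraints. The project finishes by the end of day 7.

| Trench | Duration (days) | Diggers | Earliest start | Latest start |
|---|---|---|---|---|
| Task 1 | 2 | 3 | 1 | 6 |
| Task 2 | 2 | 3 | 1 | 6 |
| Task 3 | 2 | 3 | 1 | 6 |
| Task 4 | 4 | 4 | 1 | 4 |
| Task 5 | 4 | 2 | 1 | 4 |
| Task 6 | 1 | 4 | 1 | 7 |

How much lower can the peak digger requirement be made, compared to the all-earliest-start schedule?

Early-start peak: d1:19  d2:15  d3:6  d4:6  d5:0  d6:0  d7:0 ⇒ 19.
Leveled (Task 1@1, Task 2@1, Task 3@5, Task 4@3, Task 5@1, Task 6@7): d1:8  d2:8  d3:6  d4:6  d5:7  d6:7  d7:4 ⇒ 8.
Reduction 19 − 8 = 11.

11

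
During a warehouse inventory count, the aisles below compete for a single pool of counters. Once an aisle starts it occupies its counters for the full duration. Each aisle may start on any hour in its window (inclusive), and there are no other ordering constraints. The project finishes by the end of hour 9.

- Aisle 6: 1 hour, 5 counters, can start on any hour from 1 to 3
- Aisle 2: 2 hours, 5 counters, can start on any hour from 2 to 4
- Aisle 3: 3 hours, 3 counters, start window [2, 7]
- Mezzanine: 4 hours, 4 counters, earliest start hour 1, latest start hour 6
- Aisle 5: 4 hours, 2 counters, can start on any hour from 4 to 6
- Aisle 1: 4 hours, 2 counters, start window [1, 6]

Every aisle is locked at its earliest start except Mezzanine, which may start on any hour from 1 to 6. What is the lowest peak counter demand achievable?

Mezzanine@1: h1:11  h2:14  h3:14  h4:11  h5:2  h6:2  h7:2  h8:0  h9:0 → peak 14
Mezzanine@2: h1:7  h2:14  h3:14  h4:11  h5:6  h6:2  h7:2  h8:0  h9:0 → peak 14
Mezzanine@3: h1:7  h2:10  h3:14  h4:11  h5:6  h6:6  h7:2  h8:0  h9:0 → peak 14
Mezzanine@4: h1:7  h2:10  h3:10  h4:11  h5:6  h6:6  h7:6  h8:0  h9:0 → peak 11
Mezzanine@5: h1:7  h2:10  h3:10  h4:7  h5:6  h6:6  h7:6  h8:4  h9:0 → peak 10
Mezzanine@6: h1:7  h2:10  h3:10  h4:7  h5:2  h6:6  h7:6  h8:4  h9:4 → peak 10
Best is Mezzanine@5, peak 10.

10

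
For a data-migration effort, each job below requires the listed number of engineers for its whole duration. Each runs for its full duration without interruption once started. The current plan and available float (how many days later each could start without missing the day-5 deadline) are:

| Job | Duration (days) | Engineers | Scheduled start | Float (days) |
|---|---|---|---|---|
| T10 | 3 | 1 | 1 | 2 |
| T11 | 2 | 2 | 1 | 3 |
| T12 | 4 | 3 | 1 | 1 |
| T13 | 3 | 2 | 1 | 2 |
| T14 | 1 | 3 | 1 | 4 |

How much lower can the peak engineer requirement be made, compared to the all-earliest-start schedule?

Early-start peak: d1:11  d2:8  d3:6  d4:3  d5:0 ⇒ 11.
Leveled (T10@1, T11@1, T12@1, T13@3, T14@5): d1:6  d2:6  d3:6  d4:5  d5:5 ⇒ 6.
Reduction 11 − 6 = 5.

5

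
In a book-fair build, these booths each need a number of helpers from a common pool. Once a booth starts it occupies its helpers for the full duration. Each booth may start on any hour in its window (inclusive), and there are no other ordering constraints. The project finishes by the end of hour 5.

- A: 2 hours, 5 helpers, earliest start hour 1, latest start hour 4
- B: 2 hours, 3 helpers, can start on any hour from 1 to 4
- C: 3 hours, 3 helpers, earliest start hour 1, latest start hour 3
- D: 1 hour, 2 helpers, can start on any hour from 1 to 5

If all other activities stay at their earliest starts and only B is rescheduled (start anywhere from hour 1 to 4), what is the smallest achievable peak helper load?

10

B@1: h1:13  h2:11  h3:3  h4:0  h5:0 → peak 13
B@2: h1:10  h2:11  h3:6  h4:0  h5:0 → peak 11
B@3: h1:10  h2:8  h3:6  h4:3  h5:0 → peak 10
B@4: h1:10  h2:8  h3:3  h4:3  h5:3 → peak 10
Best is B@3, peak 10.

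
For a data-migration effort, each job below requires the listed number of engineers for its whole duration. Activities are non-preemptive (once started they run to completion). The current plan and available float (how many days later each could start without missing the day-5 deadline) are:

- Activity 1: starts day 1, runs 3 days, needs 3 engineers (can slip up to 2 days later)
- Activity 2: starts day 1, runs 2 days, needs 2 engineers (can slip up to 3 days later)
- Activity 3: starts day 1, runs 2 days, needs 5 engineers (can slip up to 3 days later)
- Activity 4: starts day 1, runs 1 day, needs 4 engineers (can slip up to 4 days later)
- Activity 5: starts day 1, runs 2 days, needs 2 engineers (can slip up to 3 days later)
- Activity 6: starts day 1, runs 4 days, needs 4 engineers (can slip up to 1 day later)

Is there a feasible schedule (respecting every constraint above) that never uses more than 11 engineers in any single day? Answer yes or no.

yes

Schedule Activity 1@1, Activity 2@1, Activity 3@4, Activity 4@1, Activity 5@1, Activity 6@2: d1:11  d2:11  d3:7  d4:9  d5:9 — peak 11 ≤ 11.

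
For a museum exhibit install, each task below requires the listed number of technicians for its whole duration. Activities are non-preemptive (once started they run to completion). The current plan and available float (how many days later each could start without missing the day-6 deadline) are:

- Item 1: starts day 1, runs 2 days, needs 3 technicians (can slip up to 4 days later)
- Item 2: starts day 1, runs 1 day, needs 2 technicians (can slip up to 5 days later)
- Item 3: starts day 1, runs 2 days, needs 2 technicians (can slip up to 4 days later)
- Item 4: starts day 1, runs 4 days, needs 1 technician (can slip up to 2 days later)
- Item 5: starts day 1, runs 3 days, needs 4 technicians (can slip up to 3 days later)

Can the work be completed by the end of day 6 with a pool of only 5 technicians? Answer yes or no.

yes

Schedule Item 1@1, Item 2@1, Item 3@2, Item 4@3, Item 5@4: d1:5  d2:5  d3:3  d4:5  d5:5  d6:5 — peak 5 ≤ 5.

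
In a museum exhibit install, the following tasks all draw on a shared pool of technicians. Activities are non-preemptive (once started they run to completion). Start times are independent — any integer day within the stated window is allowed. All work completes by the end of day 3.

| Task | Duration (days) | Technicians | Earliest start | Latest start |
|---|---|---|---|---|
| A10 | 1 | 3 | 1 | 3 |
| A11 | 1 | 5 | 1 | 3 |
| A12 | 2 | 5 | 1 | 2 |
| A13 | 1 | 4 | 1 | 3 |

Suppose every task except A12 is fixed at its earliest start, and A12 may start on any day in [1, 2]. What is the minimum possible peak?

A12@1: d1:17  d2:5  d3:0 → peak 17
A12@2: d1:12  d2:5  d3:5 → peak 12
Best is A12@2, peak 12.

12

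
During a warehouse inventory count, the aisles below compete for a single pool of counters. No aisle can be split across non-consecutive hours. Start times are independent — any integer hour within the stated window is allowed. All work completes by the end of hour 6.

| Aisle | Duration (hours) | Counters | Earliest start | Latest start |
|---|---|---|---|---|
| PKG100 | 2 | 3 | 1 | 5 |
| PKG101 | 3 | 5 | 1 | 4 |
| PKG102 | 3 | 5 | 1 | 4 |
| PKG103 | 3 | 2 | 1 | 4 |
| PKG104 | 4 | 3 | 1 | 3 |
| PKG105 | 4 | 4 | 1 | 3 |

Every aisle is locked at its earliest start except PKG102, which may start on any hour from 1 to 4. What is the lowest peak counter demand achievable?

PKG102@1: h1:22  h2:22  h3:19  h4:7  h5:0  h6:0 → peak 22
PKG102@2: h1:17  h2:22  h3:19  h4:12  h5:0  h6:0 → peak 22
PKG102@3: h1:17  h2:17  h3:19  h4:12  h5:5  h6:0 → peak 19
PKG102@4: h1:17  h2:17  h3:14  h4:12  h5:5  h6:5 → peak 17
Best is PKG102@4, peak 17.

17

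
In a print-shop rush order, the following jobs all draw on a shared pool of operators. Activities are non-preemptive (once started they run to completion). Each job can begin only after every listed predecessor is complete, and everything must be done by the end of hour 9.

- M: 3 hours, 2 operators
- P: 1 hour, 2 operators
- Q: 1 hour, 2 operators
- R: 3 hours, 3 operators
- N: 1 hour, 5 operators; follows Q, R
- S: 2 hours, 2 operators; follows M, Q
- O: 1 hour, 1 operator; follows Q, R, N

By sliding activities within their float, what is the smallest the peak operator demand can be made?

Early-start (M@1, P@1, Q@1, R@1, N@4, S@4, O@5) gives peak 9: h1:9  h2:5  h3:5  h4:7  h5:3  h6:0  h7:0  h8:0  h9:0.
Shift Q→2, R→3, N→6, O→7.
Schedule M@1, P@1, Q@2, R@3, N@6, S@4, O@7: h1:4  h2:4  h3:5  h4:5  h5:5  h6:5  h7:1  h8:0  h9:0 — peak 5.

5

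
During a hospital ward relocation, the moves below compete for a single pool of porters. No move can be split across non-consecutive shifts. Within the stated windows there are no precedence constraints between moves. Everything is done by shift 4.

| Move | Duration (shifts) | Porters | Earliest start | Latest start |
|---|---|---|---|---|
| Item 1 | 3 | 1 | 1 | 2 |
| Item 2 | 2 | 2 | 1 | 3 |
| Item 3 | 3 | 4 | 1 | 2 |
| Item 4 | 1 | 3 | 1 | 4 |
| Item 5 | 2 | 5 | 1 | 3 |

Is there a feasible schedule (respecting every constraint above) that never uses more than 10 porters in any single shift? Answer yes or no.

Schedule Item 1@1, Item 2@1, Item 3@1, Item 4@1, Item 5@3: s1:10  s2:7  s3:10  s4:5 — peak 10 ≤ 10.

yes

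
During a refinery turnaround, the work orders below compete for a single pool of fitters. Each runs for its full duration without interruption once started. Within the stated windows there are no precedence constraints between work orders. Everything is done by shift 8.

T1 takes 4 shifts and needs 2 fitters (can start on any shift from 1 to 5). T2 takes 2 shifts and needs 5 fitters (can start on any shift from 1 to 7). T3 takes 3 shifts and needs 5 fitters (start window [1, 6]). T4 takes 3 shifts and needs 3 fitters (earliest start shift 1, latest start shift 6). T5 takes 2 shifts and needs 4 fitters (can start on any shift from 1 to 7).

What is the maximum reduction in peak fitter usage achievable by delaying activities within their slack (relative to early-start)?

12

Early-start peak: s1:19  s2:19  s3:10  s4:2  s5:0  s6:0  s7:0  s8:0 ⇒ 19.
Leveled (T1@1, T2@1, T3@3, T4@6, T5@6): s1:7  s2:7  s3:7  s4:7  s5:5  s6:7  s7:7  s8:3 ⇒ 7.
Reduction 19 − 7 = 12.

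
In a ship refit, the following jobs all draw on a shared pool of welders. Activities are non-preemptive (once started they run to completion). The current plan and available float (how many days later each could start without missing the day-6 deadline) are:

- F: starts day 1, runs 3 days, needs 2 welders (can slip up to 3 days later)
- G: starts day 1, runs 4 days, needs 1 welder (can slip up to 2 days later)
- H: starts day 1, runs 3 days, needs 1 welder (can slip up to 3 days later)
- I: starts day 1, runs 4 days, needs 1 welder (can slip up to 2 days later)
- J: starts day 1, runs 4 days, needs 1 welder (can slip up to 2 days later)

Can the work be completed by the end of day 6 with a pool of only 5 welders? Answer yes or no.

yes

Schedule F@1, G@1, H@4, I@1, J@1: d1:5  d2:5  d3:5  d4:4  d5:1  d6:1 — peak 5 ≤ 5.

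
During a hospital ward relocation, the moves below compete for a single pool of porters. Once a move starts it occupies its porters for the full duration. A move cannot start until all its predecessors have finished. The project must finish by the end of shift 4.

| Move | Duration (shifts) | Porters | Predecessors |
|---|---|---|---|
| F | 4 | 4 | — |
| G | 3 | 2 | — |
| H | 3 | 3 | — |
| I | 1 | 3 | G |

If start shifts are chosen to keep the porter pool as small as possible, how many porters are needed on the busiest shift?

9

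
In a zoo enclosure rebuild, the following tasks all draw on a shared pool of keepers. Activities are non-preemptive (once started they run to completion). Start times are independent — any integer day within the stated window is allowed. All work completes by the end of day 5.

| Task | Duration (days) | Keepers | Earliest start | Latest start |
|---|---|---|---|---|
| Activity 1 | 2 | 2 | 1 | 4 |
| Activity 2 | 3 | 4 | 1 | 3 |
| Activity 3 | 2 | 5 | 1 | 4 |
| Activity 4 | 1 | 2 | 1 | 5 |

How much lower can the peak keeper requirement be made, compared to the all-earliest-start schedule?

7

Early-start peak: d1:13  d2:11  d3:4  d4:0  d5:0 ⇒ 13.
Leveled (Activity 1@1, Activity 2@1, Activity 3@4, Activity 4@3): d1:6  d2:6  d3:6  d4:5  d5:5 ⇒ 6.
Reduction 13 − 6 = 7.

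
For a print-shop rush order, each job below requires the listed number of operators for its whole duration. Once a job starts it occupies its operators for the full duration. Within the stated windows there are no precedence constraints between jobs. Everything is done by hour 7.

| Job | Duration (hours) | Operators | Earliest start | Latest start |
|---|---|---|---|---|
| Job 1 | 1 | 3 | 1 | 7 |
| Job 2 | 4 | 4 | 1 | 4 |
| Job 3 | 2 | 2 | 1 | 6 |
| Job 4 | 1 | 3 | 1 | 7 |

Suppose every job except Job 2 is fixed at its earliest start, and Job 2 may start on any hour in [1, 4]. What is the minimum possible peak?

8

Job 2@1: h1:12  h2:6  h3:4  h4:4  h5:0  h6:0  h7:0 → peak 12
Job 2@2: h1:8  h2:6  h3:4  h4:4  h5:4  h6:0  h7:0 → peak 8
Job 2@3: h1:8  h2:2  h3:4  h4:4  h5:4  h6:4  h7:0 → peak 8
Job 2@4: h1:8  h2:2  h3:0  h4:4  h5:4  h6:4  h7:4 → peak 8
Best is Job 2@2, peak 8.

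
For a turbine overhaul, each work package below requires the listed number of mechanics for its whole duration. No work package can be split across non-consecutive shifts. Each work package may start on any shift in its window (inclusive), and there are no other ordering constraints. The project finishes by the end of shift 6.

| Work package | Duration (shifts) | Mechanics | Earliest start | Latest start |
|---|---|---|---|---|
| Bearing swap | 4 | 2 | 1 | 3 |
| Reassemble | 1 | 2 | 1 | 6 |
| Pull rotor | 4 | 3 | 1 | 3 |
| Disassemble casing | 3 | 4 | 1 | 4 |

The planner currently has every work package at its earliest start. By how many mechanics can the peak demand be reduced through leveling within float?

2

Early-start peak: s1:11  s2:9  s3:9  s4:5  s5:0  s6:0 ⇒ 11.
Leveled (Bearing swap@1, Reassemble@1, Pull rotor@1, Disassemble casing@2): s1:7  s2:9  s3:9  s4:9  s5:0  s6:0 ⇒ 9.
Reduction 11 − 9 = 2.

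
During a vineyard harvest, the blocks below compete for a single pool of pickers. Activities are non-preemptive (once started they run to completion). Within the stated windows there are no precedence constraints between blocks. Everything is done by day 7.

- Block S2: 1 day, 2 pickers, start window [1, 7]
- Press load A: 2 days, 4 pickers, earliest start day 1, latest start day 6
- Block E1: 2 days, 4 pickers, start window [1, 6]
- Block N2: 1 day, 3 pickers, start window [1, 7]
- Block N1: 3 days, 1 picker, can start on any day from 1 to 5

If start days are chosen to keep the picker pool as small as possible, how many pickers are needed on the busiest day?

Early-start (Block S2@1, Press load A@1, Block E1@1, Block N2@1, Block N1@1) gives peak 14: d1:14  d2:9  d3:1  d4:0  d5:0  d6:0  d7:0.
Shift Press load A→4, Block E1→6, Block N2→2.
Schedule Block S2@1, Press load A@4, Block E1@6, Block N2@2, Block N1@1: d1:3  d2:4  d3:1  d4:4  d5:4  d6:4  d7:4 — peak 4.
Total picker-days = 24 over 7 days ⇒ peak ≥ ⌈24/7⌉ = 4, so 4 is optimal.

4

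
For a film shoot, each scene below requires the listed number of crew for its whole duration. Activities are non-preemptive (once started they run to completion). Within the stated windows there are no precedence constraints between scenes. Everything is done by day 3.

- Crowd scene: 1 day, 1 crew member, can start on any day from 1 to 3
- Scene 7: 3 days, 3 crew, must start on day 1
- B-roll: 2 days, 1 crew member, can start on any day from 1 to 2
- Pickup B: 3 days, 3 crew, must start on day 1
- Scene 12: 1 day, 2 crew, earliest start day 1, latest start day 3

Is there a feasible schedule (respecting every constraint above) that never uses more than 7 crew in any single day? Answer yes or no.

no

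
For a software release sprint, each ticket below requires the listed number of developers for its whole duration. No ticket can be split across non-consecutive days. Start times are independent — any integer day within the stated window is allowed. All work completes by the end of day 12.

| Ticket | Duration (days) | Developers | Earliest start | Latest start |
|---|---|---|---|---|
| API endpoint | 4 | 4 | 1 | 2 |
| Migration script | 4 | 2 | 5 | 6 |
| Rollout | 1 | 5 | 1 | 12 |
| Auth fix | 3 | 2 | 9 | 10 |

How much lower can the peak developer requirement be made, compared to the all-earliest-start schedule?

4

Early-start peak: d1:9  d2:4  d3:4  d4:4  d5:2  d6:2  d7:2  d8:2  d9:2  d10:2  d11:2  d12:0 ⇒ 9.
Leveled (API endpoint@1, Migration script@5, Rollout@9, Auth fix@10): d1:4  d2:4  d3:4  d4:4  d5:2  d6:2  d7:2  d8:2  d9:5  d10:2  d11:2  d12:2 ⇒ 5.
Reduction 9 − 5 = 4.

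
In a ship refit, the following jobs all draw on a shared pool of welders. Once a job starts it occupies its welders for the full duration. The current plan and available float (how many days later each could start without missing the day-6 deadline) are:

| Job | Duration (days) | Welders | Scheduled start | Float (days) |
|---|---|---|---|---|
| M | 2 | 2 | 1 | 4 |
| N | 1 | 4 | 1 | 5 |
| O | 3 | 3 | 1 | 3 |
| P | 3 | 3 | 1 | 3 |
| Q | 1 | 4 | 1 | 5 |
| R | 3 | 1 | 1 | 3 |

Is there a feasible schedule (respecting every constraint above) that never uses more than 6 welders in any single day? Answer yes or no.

no

The minimum achievable peak is 7; 6 < 7, so no feasible schedule stays within the cap.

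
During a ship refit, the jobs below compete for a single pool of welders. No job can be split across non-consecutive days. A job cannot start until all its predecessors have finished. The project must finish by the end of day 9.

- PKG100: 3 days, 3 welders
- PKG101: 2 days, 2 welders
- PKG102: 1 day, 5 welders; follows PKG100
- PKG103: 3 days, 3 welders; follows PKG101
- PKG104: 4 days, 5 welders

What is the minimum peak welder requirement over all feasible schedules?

7

Early-start (PKG100@1, PKG101@1, PKG102@4, PKG103@3, PKG104@1) gives peak 13: d1:10  d2:10  d3:11  d4:13  d5:3  d6:0  d7:0  d8:0  d9:0.
Shift PKG100→5, PKG102→8, PKG103→5.
Schedule PKG100@5, PKG101@1, PKG102@8, PKG103@5, PKG104@1: d1:7  d2:7  d3:5  d4:5  d5:6  d6:6  d7:6  d8:5  d9:0 — peak 7.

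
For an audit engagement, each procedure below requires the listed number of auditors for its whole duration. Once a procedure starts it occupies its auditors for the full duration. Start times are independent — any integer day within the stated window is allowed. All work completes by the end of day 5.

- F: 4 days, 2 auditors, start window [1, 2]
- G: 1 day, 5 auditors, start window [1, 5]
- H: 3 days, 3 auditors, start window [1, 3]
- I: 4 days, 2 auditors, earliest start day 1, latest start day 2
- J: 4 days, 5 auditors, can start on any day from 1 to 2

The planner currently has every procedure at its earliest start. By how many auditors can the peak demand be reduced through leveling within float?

5

Early-start peak: d1:17  d2:12  d3:12  d4:9  d5:0 ⇒ 17.
Leveled (F@1, G@1, H@1, I@1, J@2): d1:12  d2:12  d3:12  d4:9  d5:5 ⇒ 12.
Reduction 17 − 12 = 5.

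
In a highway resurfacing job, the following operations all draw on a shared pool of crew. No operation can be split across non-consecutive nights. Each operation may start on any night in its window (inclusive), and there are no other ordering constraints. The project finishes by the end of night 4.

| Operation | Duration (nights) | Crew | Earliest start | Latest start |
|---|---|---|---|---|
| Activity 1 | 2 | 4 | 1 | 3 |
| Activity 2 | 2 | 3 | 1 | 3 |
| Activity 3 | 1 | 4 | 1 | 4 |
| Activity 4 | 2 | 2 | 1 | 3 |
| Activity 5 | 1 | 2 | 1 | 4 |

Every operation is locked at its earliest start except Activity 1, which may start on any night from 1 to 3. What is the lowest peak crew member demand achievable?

Activity 1@1: n1:15  n2:9  n3:0  n4:0 → peak 15
Activity 1@2: n1:11  n2:9  n3:4  n4:0 → peak 11
Activity 1@3: n1:11  n2:5  n3:4  n4:4 → peak 11
Best is Activity 1@2, peak 11.

11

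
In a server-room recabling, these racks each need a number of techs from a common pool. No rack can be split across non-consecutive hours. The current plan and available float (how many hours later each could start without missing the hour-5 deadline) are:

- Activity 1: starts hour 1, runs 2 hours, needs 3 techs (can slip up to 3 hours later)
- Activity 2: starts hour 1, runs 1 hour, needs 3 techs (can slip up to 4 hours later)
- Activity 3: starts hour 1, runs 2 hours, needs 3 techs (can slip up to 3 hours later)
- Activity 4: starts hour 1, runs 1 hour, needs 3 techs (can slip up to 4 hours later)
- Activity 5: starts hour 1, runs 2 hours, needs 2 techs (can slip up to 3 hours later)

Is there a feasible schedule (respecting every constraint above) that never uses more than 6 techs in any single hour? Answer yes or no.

yes

Schedule Activity 1@1, Activity 2@1, Activity 3@2, Activity 4@3, Activity 5@4: h1:6  h2:6  h3:6  h4:2  h5:2 — peak 6 ≤ 6.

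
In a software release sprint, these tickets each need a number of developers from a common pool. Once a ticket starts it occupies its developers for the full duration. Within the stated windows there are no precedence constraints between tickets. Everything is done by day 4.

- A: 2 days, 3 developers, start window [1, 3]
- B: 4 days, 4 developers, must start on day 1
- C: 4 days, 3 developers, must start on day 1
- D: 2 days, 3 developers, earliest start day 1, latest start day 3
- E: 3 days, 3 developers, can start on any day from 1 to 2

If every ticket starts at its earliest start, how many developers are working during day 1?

At early start, day 1 has: A, B, C, D, E.
Demand: 3 + 4 + 3 + 3 + 3 = 16.

16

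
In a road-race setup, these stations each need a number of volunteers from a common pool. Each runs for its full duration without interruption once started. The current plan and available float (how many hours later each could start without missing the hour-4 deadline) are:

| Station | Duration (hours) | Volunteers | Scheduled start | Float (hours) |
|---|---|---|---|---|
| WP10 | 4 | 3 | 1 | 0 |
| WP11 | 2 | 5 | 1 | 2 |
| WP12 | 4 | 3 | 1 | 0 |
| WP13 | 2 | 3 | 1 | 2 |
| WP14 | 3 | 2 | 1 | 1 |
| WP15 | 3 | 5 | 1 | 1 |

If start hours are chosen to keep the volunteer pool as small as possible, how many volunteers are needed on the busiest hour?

18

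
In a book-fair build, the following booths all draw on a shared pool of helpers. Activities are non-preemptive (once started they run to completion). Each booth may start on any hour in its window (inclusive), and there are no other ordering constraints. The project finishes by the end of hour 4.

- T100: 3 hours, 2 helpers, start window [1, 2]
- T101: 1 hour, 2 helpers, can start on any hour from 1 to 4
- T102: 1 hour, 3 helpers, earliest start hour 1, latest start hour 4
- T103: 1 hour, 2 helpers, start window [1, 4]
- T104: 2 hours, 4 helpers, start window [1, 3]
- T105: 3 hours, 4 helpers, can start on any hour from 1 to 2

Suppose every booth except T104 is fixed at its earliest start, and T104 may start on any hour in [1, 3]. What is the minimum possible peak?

T104@1: h1:17  h2:10  h3:6  h4:0 → peak 17
T104@2: h1:13  h2:10  h3:10  h4:0 → peak 13
T104@3: h1:13  h2:6  h3:10  h4:4 → peak 13
Best is T104@2, peak 13.

13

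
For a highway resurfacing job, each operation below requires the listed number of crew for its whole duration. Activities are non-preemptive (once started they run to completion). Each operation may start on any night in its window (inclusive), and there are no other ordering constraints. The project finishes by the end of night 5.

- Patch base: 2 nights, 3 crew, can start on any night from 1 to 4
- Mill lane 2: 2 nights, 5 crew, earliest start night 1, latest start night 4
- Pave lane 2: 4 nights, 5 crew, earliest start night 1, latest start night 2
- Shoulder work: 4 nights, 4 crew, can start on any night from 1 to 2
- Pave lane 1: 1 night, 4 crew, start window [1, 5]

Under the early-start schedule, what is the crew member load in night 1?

21

At early start, night 1 has: Patch base, Mill lane 2, Pave lane 2, Shoulder work, Pave lane 1.
Demand: 3 + 5 + 5 + 4 + 4 = 21.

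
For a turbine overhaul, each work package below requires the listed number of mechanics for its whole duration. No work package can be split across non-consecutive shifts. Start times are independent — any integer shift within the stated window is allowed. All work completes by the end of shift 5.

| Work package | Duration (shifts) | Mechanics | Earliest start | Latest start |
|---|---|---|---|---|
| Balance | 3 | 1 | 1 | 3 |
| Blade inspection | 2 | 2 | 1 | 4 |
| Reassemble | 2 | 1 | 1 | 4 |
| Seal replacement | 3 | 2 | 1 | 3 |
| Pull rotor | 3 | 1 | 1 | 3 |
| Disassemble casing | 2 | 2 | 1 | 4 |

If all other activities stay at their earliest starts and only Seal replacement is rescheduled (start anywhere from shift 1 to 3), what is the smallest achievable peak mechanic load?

7

Seal replacement@1: s1:9  s2:9  s3:4  s4:0  s5:0 → peak 9
Seal replacement@2: s1:7  s2:9  s3:4  s4:2  s5:0 → peak 9
Seal replacement@3: s1:7  s2:7  s3:4  s4:2  s5:2 → peak 7
Best is Seal replacement@3, peak 7.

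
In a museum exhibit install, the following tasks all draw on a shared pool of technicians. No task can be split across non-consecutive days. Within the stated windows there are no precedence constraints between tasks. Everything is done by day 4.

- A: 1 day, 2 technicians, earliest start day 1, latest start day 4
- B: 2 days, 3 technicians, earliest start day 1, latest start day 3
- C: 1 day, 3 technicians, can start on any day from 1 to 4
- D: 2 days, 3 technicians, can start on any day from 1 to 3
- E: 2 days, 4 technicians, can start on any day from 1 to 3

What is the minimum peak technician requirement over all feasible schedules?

7

Early-start (A@1, B@1, C@1, D@1, E@1) gives peak 15: d1:15  d2:10  d3:0  d4:0.
Shift C→2, D→3, E→3.
Schedule A@1, B@1, C@2, D@3, E@3: d1:5  d2:6  d3:7  d4:7 — peak 7.
Total technician-days = 25 over 4 days ⇒ peak ≥ ⌈25/4⌉ = 7, so 7 is optimal.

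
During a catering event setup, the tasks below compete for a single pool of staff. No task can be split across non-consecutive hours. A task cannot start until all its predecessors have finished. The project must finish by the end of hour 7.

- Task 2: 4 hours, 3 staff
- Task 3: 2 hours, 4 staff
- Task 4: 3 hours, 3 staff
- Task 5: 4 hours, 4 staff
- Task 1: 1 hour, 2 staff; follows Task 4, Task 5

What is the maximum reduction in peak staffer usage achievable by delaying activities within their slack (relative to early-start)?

7

Early-start peak: h1:14  h2:14  h3:10  h4:7  h5:2  h6:0  h7:0 ⇒ 14.
Leveled (Task 2@4, Task 3@1, Task 4@1, Task 5@3, Task 1@7): h1:7  h2:7  h3:7  h4:7  h5:7  h6:7  h7:5 ⇒ 7.
Reduction 14 − 7 = 7.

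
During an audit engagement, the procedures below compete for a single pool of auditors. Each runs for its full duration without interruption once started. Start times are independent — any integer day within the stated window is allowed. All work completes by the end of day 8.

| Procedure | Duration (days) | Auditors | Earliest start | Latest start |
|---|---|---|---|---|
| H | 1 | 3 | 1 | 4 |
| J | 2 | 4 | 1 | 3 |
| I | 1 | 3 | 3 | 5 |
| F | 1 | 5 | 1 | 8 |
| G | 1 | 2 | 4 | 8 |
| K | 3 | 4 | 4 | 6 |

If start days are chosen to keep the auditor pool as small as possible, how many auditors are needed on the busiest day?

5

Early-start (H@1, J@1, I@3, F@1, G@4, K@4) gives peak 12: d1:12  d2:4  d3:3  d4:6  d5:4  d6:4  d7:0  d8:0.
Shift J→2, I→4, F→5, K→6.
Schedule H@1, J@2, I@4, F@5, G@4, K@6: d1:3  d2:4  d3:4  d4:5  d5:5  d6:4  d7:4  d8:4 — peak 5.
Total auditor-days = 33 over 8 days ⇒ peak ≥ ⌈33/8⌉ = 5, so 5 is optimal.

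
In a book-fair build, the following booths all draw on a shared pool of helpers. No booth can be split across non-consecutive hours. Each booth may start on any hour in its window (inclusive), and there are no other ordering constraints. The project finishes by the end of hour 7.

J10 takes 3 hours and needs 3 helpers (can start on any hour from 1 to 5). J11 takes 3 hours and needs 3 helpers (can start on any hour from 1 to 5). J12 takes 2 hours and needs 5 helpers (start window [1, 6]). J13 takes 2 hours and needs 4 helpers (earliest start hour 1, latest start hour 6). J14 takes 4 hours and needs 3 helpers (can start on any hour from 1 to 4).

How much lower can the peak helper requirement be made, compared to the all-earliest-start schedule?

10

Early-start peak: h1:18  h2:18  h3:9  h4:3  h5:0  h6:0  h7:0 ⇒ 18.
Leveled (J10@1, J11@1, J12@4, J13@6, J14@4): h1:6  h2:6  h3:6  h4:8  h5:8  h6:7  h7:7 ⇒ 8.
Reduction 18 − 8 = 10.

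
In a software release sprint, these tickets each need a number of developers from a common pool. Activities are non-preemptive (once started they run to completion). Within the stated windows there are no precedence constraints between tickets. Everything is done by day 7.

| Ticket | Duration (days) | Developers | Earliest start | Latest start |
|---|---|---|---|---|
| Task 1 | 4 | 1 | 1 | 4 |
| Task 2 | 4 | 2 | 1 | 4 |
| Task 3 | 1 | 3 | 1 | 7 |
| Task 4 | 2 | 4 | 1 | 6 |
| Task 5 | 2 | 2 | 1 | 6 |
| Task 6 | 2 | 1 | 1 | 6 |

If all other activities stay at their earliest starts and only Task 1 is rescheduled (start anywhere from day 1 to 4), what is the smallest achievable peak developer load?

Task 1@1: d1:13  d2:10  d3:3  d4:3  d5:0  d6:0  d7:0 → peak 13
Task 1@2: d1:12  d2:10  d3:3  d4:3  d5:1  d6:0  d7:0 → peak 12
Task 1@3: d1:12  d2:9  d3:3  d4:3  d5:1  d6:1  d7:0 → peak 12
Task 1@4: d1:12  d2:9  d3:2  d4:3  d5:1  d6:1  d7:1 → peak 12
Best is Task 1@2, peak 12.

12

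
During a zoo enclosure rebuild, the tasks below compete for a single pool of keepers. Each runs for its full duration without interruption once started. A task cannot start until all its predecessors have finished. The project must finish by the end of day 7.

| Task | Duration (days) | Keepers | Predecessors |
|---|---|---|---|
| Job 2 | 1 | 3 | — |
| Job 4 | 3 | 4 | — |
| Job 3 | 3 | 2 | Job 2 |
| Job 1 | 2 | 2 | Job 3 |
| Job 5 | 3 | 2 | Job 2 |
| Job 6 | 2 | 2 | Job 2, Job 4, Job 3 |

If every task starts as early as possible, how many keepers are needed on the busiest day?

Early-start schedule: Job 2@1, Job 4@1, Job 3@2, Job 1@5, Job 5@2, Job 6@5.
Load per day: day 1: 7, day 2: 8, day 3: 8, day 4: 4, day 5: 4, day 6: 4, day 7: 0.
Peak is 8.

8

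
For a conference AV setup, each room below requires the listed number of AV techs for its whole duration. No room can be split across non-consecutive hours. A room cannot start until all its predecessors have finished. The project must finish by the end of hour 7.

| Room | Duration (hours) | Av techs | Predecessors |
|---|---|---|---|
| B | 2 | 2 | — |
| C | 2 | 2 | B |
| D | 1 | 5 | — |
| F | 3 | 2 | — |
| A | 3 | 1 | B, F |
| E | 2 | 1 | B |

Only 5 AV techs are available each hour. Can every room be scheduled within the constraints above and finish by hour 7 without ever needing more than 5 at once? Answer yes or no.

yes

Schedule B@1, C@3, D@7, F@1, A@4, E@3: h1:4  h2:4  h3:5  h4:4  h5:1  h6:1  h7:5 — peak 5 ≤ 5.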